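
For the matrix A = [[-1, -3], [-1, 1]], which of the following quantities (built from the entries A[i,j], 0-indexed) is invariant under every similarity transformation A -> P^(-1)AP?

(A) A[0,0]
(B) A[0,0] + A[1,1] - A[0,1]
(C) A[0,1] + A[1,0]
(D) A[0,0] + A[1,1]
D

A[0,0] + A[1,1] is the trace of A. By the cyclic property of the trace, tr(P^(-1)AP) = tr(APP^(-1)) = tr(A), so it is the same for every matrix similar to A.

The other combinations are not similarity invariants. For example, take P = [[2, 1], [1, 1]] (det P = 1), so P^(-1) = [[1, -1], [-1, 2]] and
B = P^(-1)AP = [[-4, -4], [3, 4]].
Evaluating each option on A and on B:
(A) A[0,0]: -1 for A, -4 for B -> changes
(B) A[0,0] + A[1,1] - A[0,1]: 3 for A, 4 for B -> changes
(C) A[0,1] + A[1,0]: -4 for A, -1 for B -> changes
(D) A[0,0] + A[1,1]: 0 for A, 0 for B -> unchanged

Only (D) A[0,0] + A[1,1] = 0 survives (and it does so for every P, not just this one), so it is the invariant.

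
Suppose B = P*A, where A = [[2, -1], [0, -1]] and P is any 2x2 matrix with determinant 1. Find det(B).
-2

By the multiplicative property of determinants, det(B) = det(P*A) = det(P) * det(A) = det(A),
so the determinant is invariant under multiplication by any determinant-1 matrix; we just need det(A).

det(A) = (2)(-1) - (-1)(0) = -2 - 0 = -2

Therefore det(B) = 1 * (-2) = -2.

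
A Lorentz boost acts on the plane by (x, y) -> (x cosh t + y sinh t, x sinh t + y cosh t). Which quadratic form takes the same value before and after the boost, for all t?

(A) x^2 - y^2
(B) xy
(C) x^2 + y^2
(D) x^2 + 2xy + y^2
A

Write x' = x cosh t + y sinh t, y' = x sinh t + y cosh t and substitute into each option:
(A) x^2 - y^2: (x cosh t + y sinh t)^2 - (x sinh t + y cosh t)^2 = x^2(cosh^2 t - sinh^2 t) + 2xy(cosh t sinh t - sinh t cosh t) + y^2(sinh^2 t - cosh^2 t) = x^2 - y^2   [invariant, using cosh^2 t - sinh^2 t = 1]
(B) xy: (x cosh t + y sinh t)(x sinh t + y cosh t) = xy(cosh^2 t + sinh^2 t) + (x^2 + y^2) sinh t cosh t = xy cosh 2t + (x^2 + y^2)(sinh 2t)/2   [not invariant for t != 0]
(C) x^2 + y^2: (x cosh t + y sinh t)^2 + (x sinh t + y cosh t)^2 = (x^2 + y^2)(cosh^2 t + sinh^2 t) + 4xy sinh t cosh t = (x^2 + y^2) cosh 2t + 2xy sinh 2t   [not invariant for t != 0]
(D) x^2 + 2xy + y^2: (x' + y')^2 with x' + y' = (x + y)(cosh t + sinh t) = (x + y)e^t, so it becomes (x + y)^2 e^(2t)   [not invariant for t != 0]

Only (A) x^2 - y^2 is unchanged; it is the Minkowski form preserved by Lorentz boosts, just as x^2 + y^2 is preserved by ordinary rotations.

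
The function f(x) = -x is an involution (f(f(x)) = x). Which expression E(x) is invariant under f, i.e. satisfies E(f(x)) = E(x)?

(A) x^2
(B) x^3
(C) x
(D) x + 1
A

Replace x by f(x) = -x in each option and simplify. As a quick numerical cross-check, also compare E(3) with E(f(3)) = E(-3).

(A) x^2  ->  (-x)^2, which simplifies back to x^2; check: E(3) = 9, E(-3) = 9.   [invariant]
(B) x^3  ->  (-x)^3 = -x^3; check: E(3) = 27 but E(-3) = -27.   [not invariant]
(C) x  ->  (-x) = -x; check: E(3) = 3 but E(-3) = -3.   [not invariant]
(D) x + 1  ->  (-x) + 1 = 1 - x; check: E(3) = 4 but E(-3) = -2.   [not invariant]

Only (A) is unchanged. E is symmetric under swapping x with f(x) = -x, which is exactly what an involution does.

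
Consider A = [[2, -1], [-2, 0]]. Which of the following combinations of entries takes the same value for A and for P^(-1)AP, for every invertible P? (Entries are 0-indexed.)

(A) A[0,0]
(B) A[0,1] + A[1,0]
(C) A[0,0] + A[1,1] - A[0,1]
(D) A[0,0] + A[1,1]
D

A[0,0] + A[1,1] is the trace of A. By the cyclic property of the trace, tr(P^(-1)AP) = tr(APP^(-1)) = tr(A), so it is the same for every matrix similar to A.

The other combinations are not similarity invariants. For example, take P = [[2, 1], [1, 1]] (det P = 1), so P^(-1) = [[1, -1], [-1, 2]] and
B = P^(-1)AP = [[7, 3], [-11, -5]].
Evaluating each option on A and on B:
(A) A[0,0]: 2 for A, 7 for B -> changes
(B) A[0,1] + A[1,0]: -3 for A, -8 for B -> changes
(C) A[0,0] + A[1,1] - A[0,1]: 3 for A, -1 for B -> changes
(D) A[0,0] + A[1,1]: 2 for A, 2 for B -> unchanged

Only (D) A[0,0] + A[1,1] = 2 survives (and it does so for every P, not just this one), so it is the invariant.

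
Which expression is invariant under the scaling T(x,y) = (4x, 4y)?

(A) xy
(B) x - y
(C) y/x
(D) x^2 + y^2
C

Under the uniform scaling T(x,y) = (4x, 4y):
Substitute the transformed coordinates into each option and compare with the original:
(A) xy  ->  (4x)(4y) = 16xy   [differs from xy: not invariant]
(B) x - y  ->  (4x) - (4y) = 4x - 4y   [differs from x - y: not invariant]
(C) y/x  ->  (4y)/(4x) = y/x   [equals y/x: invariant]
(D) x^2 + y^2  ->  (4x)^2 + (4y)^2 = 16x^2 + 16y^2   [differs from x^2 + y^2: not invariant]

Only option (C), y/x, is unchanged by the transformation.
The common factor 4 cancels in a ratio of coordinates, while sums, products and sums of squares pick up factors of 4 or 16.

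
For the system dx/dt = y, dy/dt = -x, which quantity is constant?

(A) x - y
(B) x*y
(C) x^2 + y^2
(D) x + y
C

A first integral I satisfies dI/dt = 0 along every solution. Differentiate each option and use the equation of motion:
(A) d/dt[x - y] = y - (-x) = x + y, not identically 0
(B) d/dt[x*y] = (dx/dt)y + x(dy/dt) = y^2 - x^2, not identically 0
(C) d/dt[x^2 + y^2] = 2x*dx/dt + 2y*dy/dt = 2x*y + 2y*(-x) = 0
(D) d/dt[x + y] = y + (-x) = y - x, not identically 0

Only (C) has zero time-derivative. So x^2 + y^2 (the squared radius; trajectories are circles) is the conserved quantity.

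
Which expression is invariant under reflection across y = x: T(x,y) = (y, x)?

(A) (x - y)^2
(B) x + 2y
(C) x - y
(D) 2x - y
A

The map is reflection across y = x: T(x,y) = (y, x).
Substitute the transformed coordinates into each option and compare with the original:
(A) (x - y)^2  ->  ((y) - (x))^2 = x^2 - 2xy + y^2   [equals (x - y)^2: invariant]
(B) x + 2y  ->  (y) + 2(x) = 2x + y   [differs from x + 2y: not invariant]
(C) x - y  ->  (y) - (x) = -x + y   [differs from x - y: not invariant]
(D) 2x - y  ->  2(y) - (x) = -x + 2y   [differs from 2x - y: not invariant]

Only option (A), (x - y)^2, is unchanged by the transformation.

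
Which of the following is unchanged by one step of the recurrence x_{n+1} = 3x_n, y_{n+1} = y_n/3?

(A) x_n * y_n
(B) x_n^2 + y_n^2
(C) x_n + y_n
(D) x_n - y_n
A

For the recurrence x_{n+1} = 3x_n, y_{n+1} = y_n/3:

x_{n+1} * y_{n+1} = (3x_n) * (y_n/3) = x_n * y_n
The product is conserved.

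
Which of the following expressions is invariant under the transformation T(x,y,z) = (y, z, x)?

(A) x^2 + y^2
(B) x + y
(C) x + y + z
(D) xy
C

Apply T(x,y,z) = (y, z, x) to each option, i.e. replace (x, y, z) by the transformed coordinates.
Substitute the transformed coordinates into each option and compare with the original:
(A) x^2 + y^2  ->  (y)^2 + (z)^2 = y^2 + z^2   [differs from x^2 + y^2: not invariant]
(B) x + y  ->  (y) + (z) = y + z   [differs from x + y: not invariant]
(C) x + y + z  ->  (y) + (z) + (x) = x + y + z   [equals x + y + z: invariant]
(D) xy  ->  (y)(z) = yz   [differs from xy: not invariant]

Only option (C), x + y + z, is unchanged by the transformation.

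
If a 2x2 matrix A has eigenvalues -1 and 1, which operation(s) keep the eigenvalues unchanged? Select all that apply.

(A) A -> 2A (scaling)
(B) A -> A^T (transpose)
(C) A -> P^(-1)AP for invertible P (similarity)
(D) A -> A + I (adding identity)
B and C

Eigenvalues are preserved by:
1. Similarity transformations: A -> P^(-1)AP (same characteristic polynomial)
2. Transpose: A^T has the same eigenvalues as A

Eigenvalues are NOT preserved by:
- Adding identity: eigenvalues become -1+1, 1+1
- Scaling: eigenvalues become -2, 2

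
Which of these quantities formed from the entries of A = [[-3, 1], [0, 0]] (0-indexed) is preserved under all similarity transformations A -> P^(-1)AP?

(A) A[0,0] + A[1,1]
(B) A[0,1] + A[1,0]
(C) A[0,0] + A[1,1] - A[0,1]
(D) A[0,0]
A

A[0,0] + A[1,1] is the trace of A. By the cyclic property of the trace, tr(P^(-1)AP) = tr(APP^(-1)) = tr(A), so it is the same for every matrix similar to A.

The other combinations are not similarity invariants. For example, take P = [[1, 1], [1, 2]] (det P = 1), so P^(-1) = [[2, -1], [-1, 1]] and
B = P^(-1)AP = [[-4, -2], [2, 1]].
Evaluating each option on A and on B:
(A) A[0,0] + A[1,1]: -3 for A, -3 for B -> unchanged
(B) A[0,1] + A[1,0]: 1 for A, 0 for B -> changes
(C) A[0,0] + A[1,1] - A[0,1]: -4 for A, -1 for B -> changes
(D) A[0,0]: -3 for A, -4 for B -> changes

Only (A) A[0,0] + A[1,1] = -3 survives (and it does so for every P, not just this one), so it is the invariant.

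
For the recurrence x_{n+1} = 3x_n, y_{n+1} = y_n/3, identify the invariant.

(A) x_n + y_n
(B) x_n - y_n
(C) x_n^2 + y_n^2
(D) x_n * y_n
D

For the recurrence x_{n+1} = 3x_n, y_{n+1} = y_n/3:

x_{n+1} * y_{n+1} = (3x_n) * (y_n/3) = x_n * y_n
The product is conserved.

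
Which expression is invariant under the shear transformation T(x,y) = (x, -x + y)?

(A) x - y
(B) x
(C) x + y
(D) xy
B

Under the shear T(x,y) = (x, -x + y):
Substitute the transformed coordinates into each option and compare with the original:
(A) x - y  ->  (x) - (-x + y) = 2x - y   [differs from x - y: not invariant]
(B) x  ->  (x) = x   [equals x: invariant]
(C) x + y  ->  (x) + (-x + y) = y   [differs from x + y: not invariant]
(D) xy  ->  (x)(-x + y) = -x^2 + xy   [differs from xy: not invariant]

Only option (B), x, is unchanged by the transformation.
A vertical shear moves points parallel to the y-axis, so the x-coordinate (and any function of x alone) is unchanged.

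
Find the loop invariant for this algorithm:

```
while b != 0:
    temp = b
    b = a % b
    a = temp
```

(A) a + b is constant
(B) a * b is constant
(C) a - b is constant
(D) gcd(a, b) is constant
D

A loop invariant must hold before the first iteration and be re-established by every execution of the body.

(D) gcd(a, b) is constant: One iteration replaces (a, b) by (b, a mod b). Since a mod b = a - q*b for an integer q, any common divisor of a and b divides b and a mod b, and conversely; hence gcd(b, a mod b) = gcd(a, b). For instance (18, 4) -> (4, 2) keeps gcd = 2. At exit b = 0 and a = gcd of the original inputs.

The other options fail:
(A) a + b is constant: e.g. (a, b) = (18, 4) -> (4, 2): the sum goes from 22 to 6.
(B) a * b is constant: e.g. (a, b) = (18, 4) -> (4, 2): the product goes from 72 to 8.
(C) a - b is constant: e.g. (a, b) = (18, 4) -> (4, 2): the difference goes from 14 to 2.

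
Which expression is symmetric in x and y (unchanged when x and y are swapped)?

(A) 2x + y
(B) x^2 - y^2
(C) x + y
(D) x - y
C

A symmetric expression is unchanged when the variables are permuted; here the transformation to test is the swap (x, y) -> (y, x).
Substitute the transformed coordinates into each option and compare with the original:
(A) 2x + y  ->  2(y) + (x) = x + 2y   [differs from 2x + y: not invariant]
(B) x^2 - y^2  ->  (y)^2 - (x)^2 = -x^2 + y^2   [differs from x^2 - y^2: not invariant]
(C) x + y  ->  (y) + (x) = x + y   [equals x + y: invariant]
(D) x - y  ->  (y) - (x) = -x + y   [differs from x - y: not invariant]

Only option (C), x + y, is unchanged by the transformation.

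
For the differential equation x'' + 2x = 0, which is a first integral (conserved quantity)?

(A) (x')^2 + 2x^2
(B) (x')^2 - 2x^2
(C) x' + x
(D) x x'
A

A first integral I satisfies dI/dt = 0 along every solution. Differentiate each option and use the equation of motion:
(A) d/dt[(x')^2 + 2x^2] = 2x'x'' + 4x x' = 2x'(-2x) + 4x x' = 0
(B) d/dt[(x')^2 - 2x^2] = 2x'x'' - 4x x' = -8x x', not identically 0
(C) d/dt[x' + x] = x'' + x' = -2x + x', not identically 0
(D) d/dt[x x'] = (x')^2 + x x'' = (x')^2 - 2x^2, not identically 0

Only (A) has zero time-derivative. So the energy-like quantity (x')^2 + 2x^2 is the first integral.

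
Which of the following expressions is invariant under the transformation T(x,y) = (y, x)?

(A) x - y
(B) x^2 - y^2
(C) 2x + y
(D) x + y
D

An expression E(x,y) is invariant under T if E(T(x,y)) = E(x,y). Here T(x,y) = (y, x).
Substitute the transformed coordinates into each option and compare with the original:
(A) x - y  ->  (y) - (x) = -x + y   [differs from x - y: not invariant]
(B) x^2 - y^2  ->  (y)^2 - (x)^2 = -x^2 + y^2   [differs from x^2 - y^2: not invariant]
(C) 2x + y  ->  2(y) + (x) = x + 2y   [differs from 2x + y: not invariant]
(D) x + y  ->  (y) + (x) = x + y   [equals x + y: invariant]

Only option (D), x + y, is unchanged by the transformation.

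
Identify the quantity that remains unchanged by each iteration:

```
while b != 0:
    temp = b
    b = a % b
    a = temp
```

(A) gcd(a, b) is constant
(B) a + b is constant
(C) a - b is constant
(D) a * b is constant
A

A loop invariant must hold before the first iteration and be re-established by every execution of the body.

(A) gcd(a, b) is constant: One iteration replaces (a, b) by (b, a mod b). Since a mod b = a - q*b for an integer q, any common divisor of a and b divides b and a mod b, and conversely; hence gcd(b, a mod b) = gcd(a, b). For instance (20, 12) -> (12, 8) keeps gcd = 4. At exit b = 0 and a = gcd of the original inputs.

The other options fail:
(B) a + b is constant: e.g. (a, b) = (20, 12) -> (12, 8): the sum goes from 32 to 20.
(C) a - b is constant: e.g. (a, b) = (20, 12) -> (12, 8): the difference goes from 8 to 4.
(D) a * b is constant: e.g. (a, b) = (20, 12) -> (12, 8): the product goes from 240 to 96.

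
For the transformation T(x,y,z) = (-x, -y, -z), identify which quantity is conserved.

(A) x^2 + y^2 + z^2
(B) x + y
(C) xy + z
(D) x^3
A

Apply T(x,y,z) = (-x, -y, -z) to each option, i.e. replace (x, y, z) by the transformed coordinates.
Substitute the transformed coordinates into each option and compare with the original:
(A) x^2 + y^2 + z^2  ->  (-x)^2 + (-y)^2 + (-z)^2 = x^2 + y^2 + z^2   [equals x^2 + y^2 + z^2: invariant]
(B) x + y  ->  (-x) + (-y) = -x - y   [differs from x + y: not invariant]
(C) xy + z  ->  (-x)(-y) + (-z) = xy - z   [differs from xy + z: not invariant]
(D) x^3  ->  (-x)^3 = -x^3   [differs from x^3: not invariant]

Only option (A), x^2 + y^2 + z^2, is unchanged by the transformation.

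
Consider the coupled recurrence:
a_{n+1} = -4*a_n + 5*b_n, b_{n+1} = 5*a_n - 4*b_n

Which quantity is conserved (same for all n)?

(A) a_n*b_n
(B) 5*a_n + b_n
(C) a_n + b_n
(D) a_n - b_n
C

Replace a_n by a_{n+1} = -4*a_n + 5*b_n and b_n by b_{n+1} = 5*a_n - 4*b_n in each option and simplify:
(A) a_n*b_n  ->  (-4*a_n + 5*b_n)*(5*a_n - 4*b_n) = -20*a_n^2 + 41*a_n*b_n - 20*b_n^2   [not conserved]
(B) 5*a_n + b_n  ->  5*(-4*a_n + 5*b_n) + (5*a_n - 4*b_n) = -15*a_n + 21*b_n   [not conserved]
(C) a_n + b_n  ->  (-4*a_n + 5*b_n) + (5*a_n - 4*b_n) = a_n + b_n   [conserved]
(D) a_n - b_n  ->  (-4*a_n + 5*b_n) - (5*a_n - 4*b_n) = -9*a_n + 9*b_n   [not conserved]

Only (C) a_n + b_n returns to itself after one step, so it is the conserved quantity.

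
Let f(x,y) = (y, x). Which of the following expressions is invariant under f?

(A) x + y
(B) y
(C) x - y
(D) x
A

For f(x,y) = (y, x):
After applying f: x' = y, y' = x. So x' + y' = y + x = x + y.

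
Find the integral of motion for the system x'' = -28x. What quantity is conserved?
E = (x')^2 + 28x^2

Multiply the equation by x':
x' * x'' = -28x * x'
The left side is d/dt[(x')^2/2] and the right side is d/dt[-28x^2/2], so
d/dt[(x')^2/2 + 28x^2/2] = 0, i.e. (x')^2/2 + 28x^2/2 = constant.
Multiplying by 2, the integral of motion is E = (x')^2 + 28x^2.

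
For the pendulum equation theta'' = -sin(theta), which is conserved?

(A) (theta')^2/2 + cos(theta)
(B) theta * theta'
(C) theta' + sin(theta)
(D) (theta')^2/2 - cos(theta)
D

A first integral I satisfies dI/dt = 0 along every solution. Differentiate each option and use the equation of motion:
(A) d/dt[(theta')^2/2 + cos(theta)] = theta' theta'' - sin(theta) theta' = -2 theta' sin(theta), not identically 0
(B) d/dt[theta * theta'] = (theta')^2 + theta theta'' = (theta')^2 - theta sin(theta), not identically 0
(C) d/dt[theta' + sin(theta)] = theta'' + cos(theta) theta' = -sin(theta) + theta' cos(theta), not identically 0
(D) d/dt[(theta')^2/2 - cos(theta)] = theta' theta'' + sin(theta) theta' = theta'(-sin(theta)) + theta' sin(theta) = 0

Only (D) has zero time-derivative. This is the total energy: kinetic (theta')^2/2 plus potential -cos(theta).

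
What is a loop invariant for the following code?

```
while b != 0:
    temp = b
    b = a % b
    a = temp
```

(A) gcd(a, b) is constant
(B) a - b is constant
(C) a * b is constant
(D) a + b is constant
A

A loop invariant must hold before the first iteration and be re-established by every execution of the body.

(A) gcd(a, b) is constant: One iteration replaces (a, b) by (b, a mod b). Since a mod b = a - q*b for an integer q, any common divisor of a and b divides b and a mod b, and conversely; hence gcd(b, a mod b) = gcd(a, b). For instance (39, 9) -> (9, 3) keeps gcd = 3. At exit b = 0 and a = gcd of the original inputs.

The other options fail:
(B) a - b is constant: e.g. (a, b) = (39, 9) -> (9, 3): the difference goes from 30 to 6.
(C) a * b is constant: e.g. (a, b) = (39, 9) -> (9, 3): the product goes from 351 to 27.
(D) a + b is constant: e.g. (a, b) = (39, 9) -> (9, 3): the sum goes from 48 to 12.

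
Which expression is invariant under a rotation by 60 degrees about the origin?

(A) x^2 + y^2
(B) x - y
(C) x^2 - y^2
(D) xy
A

A rotation by 60 degrees sends (x, y) to (x/2 - sqrt(3)y/2, sqrt(3)x/2 + y/2).
Substitute the transformed coordinates into each option and compare with the original:
(A) x^2 + y^2  ->  (x/2 - sqrt(3)y/2)^2 + (sqrt(3)x/2 + y/2)^2 = x^2 + y^2   [equals x^2 + y^2: invariant]
(B) x - y  ->  (x/2 - sqrt(3)y/2) - (sqrt(3)x/2 + y/2) = -sqrt(3)x/2 + x/2 - sqrt(3)y/2 - y/2   [differs from x - y: not invariant]
(C) x^2 - y^2  ->  (x/2 - sqrt(3)y/2)^2 - (sqrt(3)x/2 + y/2)^2 = -x^2/2 - sqrt(3)xy + y^2/2   [differs from x^2 - y^2: not invariant]
(D) xy  ->  (x/2 - sqrt(3)y/2)(sqrt(3)x/2 + y/2) = sqrt(3)x^2/4 - xy/2 - sqrt(3)y^2/4   [differs from xy: not invariant]

Only option (A), x^2 + y^2, is unchanged by the transformation.
Geometrically, x^2 + y^2 is the squared distance from the origin, which every rotation about the origin preserves.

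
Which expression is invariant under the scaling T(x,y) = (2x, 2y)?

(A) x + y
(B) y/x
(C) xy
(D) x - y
B

Under the uniform scaling T(x,y) = (2x, 2y):
Substitute the transformed coordinates into each option and compare with the original:
(A) x + y  ->  (2x) + (2y) = 2x + 2y   [differs from x + y: not invariant]
(B) y/x  ->  (2y)/(2x) = y/x   [equals y/x: invariant]
(C) xy  ->  (2x)(2y) = 4xy   [differs from xy: not invariant]
(D) x - y  ->  (2x) - (2y) = 2x - 2y   [differs from x - y: not invariant]

Only option (B), y/x, is unchanged by the transformation.
The common factor 2 cancels in a ratio of coordinates, while sums, products and sums of squares pick up factors of 2 or 4.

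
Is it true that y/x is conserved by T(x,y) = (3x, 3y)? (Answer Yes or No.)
Yes

Substitute T(x,y) = (3x, 3y) into the expression and compare with the original.

Original: y/x
After applying T: (3y)/(3x) = y/x

This is identical to the original y/x, so the expression is invariant.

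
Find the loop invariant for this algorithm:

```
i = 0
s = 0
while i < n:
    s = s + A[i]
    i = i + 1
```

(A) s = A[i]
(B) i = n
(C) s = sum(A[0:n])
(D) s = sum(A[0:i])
D

A loop invariant must hold before the first iteration and be re-established by every execution of the body.

(D) s = sum(A[0:i]): Initially i = 0 and s = 0 = sum of the empty slice A[0:0]. If s = sum(A[0:i]) holds at the top of an iteration, the body sets s to sum(A[0:i]) + A[i] = sum(A[0:i+1]) and then i to i+1, so s = sum(A[0:i]) holds again. At exit i = n, giving s = sum(A[0:n]).

The other options fail:
(A) s = A[i]: after the first iteration s = A[0] but i = 1, so s = A[i] compares s with the wrong element (and fails in general).
(B) i = n: false initially (i = 0); it is the exit condition, not an invariant.
(C) s = sum(A[0:n]): false before the loop (s = 0, not the full sum) -- it only becomes true at exit.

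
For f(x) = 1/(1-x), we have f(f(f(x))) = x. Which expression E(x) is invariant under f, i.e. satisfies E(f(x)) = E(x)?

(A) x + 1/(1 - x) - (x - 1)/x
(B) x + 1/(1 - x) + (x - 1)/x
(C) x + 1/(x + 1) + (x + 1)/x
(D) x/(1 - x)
B

Replace x by f(x) = 1/(1 - x) in each option and simplify. As a quick numerical cross-check, also compare E(4) with E(f(4)) = E(-1/3).

(A) x + 1/(1 - x) - (x - 1)/x  ->  (1/(1 - x)) + 1/(1 - (1/(1 - x))) - ((1/(1 - x)) - 1)/(1/(1 - x)) = (x^2(1 - x) - x + (x - 1)^2)/(x(x - 1)); check: E(4) = 35/12 but E(-1/3) = -43/12.   [not invariant]
(B) x + 1/(1 - x) + (x - 1)/x  ->  (1/(1 - x)) + 1/(1 - (1/(1 - x))) + ((1/(1 - x)) - 1)/(1/(1 - x)), which simplifies back to x + 1/(1 - x) + (x - 1)/x; check: E(4) = 53/12, E(-1/3) = 53/12.   [invariant]
(C) x + 1/(x + 1) + (x + 1)/x  ->  (1/(1 - x)) + 1/((1/(1 - x)) + 1) + ((1/(1 - x)) + 1)/(1/(1 - x)) = (-x^3 + 6x^2 - 11x + 7)/(x^2 - 3x + 2); check: E(4) = 109/20 but E(-1/3) = -5/6.   [not invariant]
(D) x/(1 - x)  ->  (1/(1 - x))/(1 - (1/(1 - x))) = -1/x; check: E(4) = -4/3 but E(-1/3) = -1/4.   [not invariant]

Only (B) is unchanged. Indeed f(f(x)) = 1/(1 - 1/(1-x)) = (1-x)/(-x) = (x-1)/x, so E(x) = x + f(x) + f(f(x)) is the sum over the whole 3-cycle; applying f just permutes the three terms cyclically (x -> f(x) -> f(f(x)) -> x), leaving the sum unchanged.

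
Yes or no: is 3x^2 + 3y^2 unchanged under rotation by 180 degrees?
Yes

Applying rotation by 180 degrees: x' = x*cos(180 degrees) - y*sin(180 degrees) = -x, y' = x*sin(180 degrees) + y*cos(180 degrees) = -y

Substituting into 3x^2 + 3y^2:
3(-x)^2 + 3(-y)^2
= 3x^2 + 3y^2

This equals the original expression 3x^2 + 3y^2, so it IS invariant.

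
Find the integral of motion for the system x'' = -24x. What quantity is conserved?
E = (x')^2 + 24x^2

Multiply the equation by x':
x' * x'' = -24x * x'
The left side is d/dt[(x')^2/2] and the right side is d/dt[-24x^2/2], so
d/dt[(x')^2/2 + 24x^2/2] = 0, i.e. (x')^2/2 + 24x^2/2 = constant.
Multiplying by 2, the integral of motion is E = (x')^2 + 24x^2.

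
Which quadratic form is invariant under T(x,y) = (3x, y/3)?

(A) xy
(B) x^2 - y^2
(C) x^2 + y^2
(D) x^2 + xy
A

T multiplies x by 3 and divides y by 3.
Substitute the transformed coordinates into each option and compare with the original:
(A) xy  ->  (3x)(y/3) = xy   [equals xy: invariant]
(B) x^2 - y^2  ->  (3x)^2 - (y/3)^2 = 9x^2 - y^2/9   [differs from x^2 - y^2: not invariant]
(C) x^2 + y^2  ->  (3x)^2 + (y/3)^2 = 9x^2 + y^2/9   [differs from x^2 + y^2: not invariant]
(D) x^2 + xy  ->  (3x)^2 + (3x)(y/3) = 9x^2 + xy   [differs from x^2 + xy: not invariant]

Only option (A), xy, is unchanged by the transformation.
The factors 3 and 1/3 cancel only in the pure product xy.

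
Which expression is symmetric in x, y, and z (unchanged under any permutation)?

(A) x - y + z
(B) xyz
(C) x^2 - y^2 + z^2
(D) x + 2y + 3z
B

A symmetric expression is unchanged when the variables are permuted; here the transformation to test is the swap (x, y) -> (y, x).
A symmetric expression must survive every permutation; the single swap x <-> y already eliminates the distractors, and the keyed expression is also unchanged by x <-> z and y <-> z (each variable enters it in exactly the same way).
Substitute the transformed coordinates into each option and compare with the original:
(A) x - y + z  ->  (y) - (x) + z = -x + y + z   [differs from x - y + z: not invariant]
(B) xyz  ->  (y)(x)z = xyz   [equals xyz: invariant]
(C) x^2 - y^2 + z^2  ->  (y)^2 - (x)^2 + z^2 = -x^2 + y^2 + z^2   [differs from x^2 - y^2 + z^2: not invariant]
(D) x + 2y + 3z  ->  (y) + 2(x) + 3z = 2x + y + 3z   [differs from x + 2y + 3z: not invariant]

Only option (B), xyz, is unchanged by the transformation.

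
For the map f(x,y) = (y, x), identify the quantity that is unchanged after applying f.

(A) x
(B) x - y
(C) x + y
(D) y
C

For f(x,y) = (y, x):
After applying f: x' = y, y' = x. So x' + y' = y + x = x + y.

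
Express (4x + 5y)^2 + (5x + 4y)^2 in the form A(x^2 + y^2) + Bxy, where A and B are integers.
41(x^2 + y^2) + 80xy

Expanding: (4x + 5y)^2 = 16x^2 + 40xy + 25y^2
(5x + 4y)^2 = 25x^2 + 40xy + 16y^2
Sum = (16+25)(x^2+y^2) + 80xy = 41(x^2 + y^2) + 80xy
This is symmetric in x and y.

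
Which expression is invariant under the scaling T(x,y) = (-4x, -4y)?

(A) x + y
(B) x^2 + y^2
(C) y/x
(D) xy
C

Under the uniform scaling T(x,y) = (-4x, -4y):
Substitute the transformed coordinates into each option and compare with the original:
(A) x + y  ->  (-4x) + (-4y) = -4x - 4y   [differs from x + y: not invariant]
(B) x^2 + y^2  ->  (-4x)^2 + (-4y)^2 = 16x^2 + 16y^2   [differs from x^2 + y^2: not invariant]
(C) y/x  ->  (-4y)/(-4x) = y/x   [equals y/x: invariant]
(D) xy  ->  (-4x)(-4y) = 16xy   [differs from xy: not invariant]

Only option (C), y/x, is unchanged by the transformation.
The common factor -4 cancels in a ratio of coordinates, while sums, products and sums of squares pick up factors of -4 or 16.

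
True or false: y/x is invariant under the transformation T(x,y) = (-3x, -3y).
True

Substitute T(x,y) = (-3x, -3y) into the expression and compare with the original.

Original: y/x
After applying T: (-3y)/(-3x) = y/x

This is identical to the original y/x, so the expression is invariant.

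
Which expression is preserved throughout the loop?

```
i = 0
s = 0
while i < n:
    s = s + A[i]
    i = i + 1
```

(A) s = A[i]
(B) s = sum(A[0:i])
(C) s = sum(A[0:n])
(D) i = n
B

A loop invariant must hold before the first iteration and be re-established by every execution of the body.

(B) s = sum(A[0:i]): Initially i = 0 and s = 0 = sum of the empty slice A[0:0]. If s = sum(A[0:i]) holds at the top of an iteration, the body sets s to sum(A[0:i]) + A[i] = sum(A[0:i+1]) and then i to i+1, so s = sum(A[0:i]) holds again. At exit i = n, giving s = sum(A[0:n]).

The other options fail:
(A) s = A[i]: after the first iteration s = A[0] but i = 1, so s = A[i] compares s with the wrong element (and fails in general).
(C) s = sum(A[0:n]): false before the loop (s = 0, not the full sum) -- it only becomes true at exit.
(D) i = n: false initially (i = 0); it is the exit condition, not an invariant.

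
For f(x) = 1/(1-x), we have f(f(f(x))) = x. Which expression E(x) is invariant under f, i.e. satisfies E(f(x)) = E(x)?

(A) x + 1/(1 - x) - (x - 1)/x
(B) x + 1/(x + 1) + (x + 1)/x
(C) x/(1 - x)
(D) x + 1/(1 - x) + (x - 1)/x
D

Replace x by f(x) = 1/(1 - x) in each option and simplify. As a quick numerical cross-check, also compare E(5) with E(f(5)) = E(-1/4).

(A) x + 1/(1 - x) - (x - 1)/x  ->  (1/(1 - x)) + 1/(1 - (1/(1 - x))) - ((1/(1 - x)) - 1)/(1/(1 - x)) = (x^2(1 - x) - x + (x - 1)^2)/(x(x - 1)); check: E(5) = 79/20 but E(-1/4) = -89/20.   [not invariant]
(B) x + 1/(x + 1) + (x + 1)/x  ->  (1/(1 - x)) + 1/((1/(1 - x)) + 1) + ((1/(1 - x)) + 1)/(1/(1 - x)) = (-x^3 + 6x^2 - 11x + 7)/(x^2 - 3x + 2); check: E(5) = 191/30 but E(-1/4) = -23/12.   [not invariant]
(C) x/(1 - x)  ->  (1/(1 - x))/(1 - (1/(1 - x))) = -1/x; check: E(5) = -5/4 but E(-1/4) = -1/5.   [not invariant]
(D) x + 1/(1 - x) + (x - 1)/x  ->  (1/(1 - x)) + 1/(1 - (1/(1 - x))) + ((1/(1 - x)) - 1)/(1/(1 - x)), which simplifies back to x + 1/(1 - x) + (x - 1)/x; check: E(5) = 111/20, E(-1/4) = 111/20.   [invariant]

Only (D) is unchanged. Indeed f(f(x)) = 1/(1 - 1/(1-x)) = (1-x)/(-x) = (x-1)/x, so E(x) = x + f(x) + f(f(x)) is the sum over the whole 3-cycle; applying f just permutes the three terms cyclically (x -> f(x) -> f(f(x)) -> x), leaving the sum unchanged.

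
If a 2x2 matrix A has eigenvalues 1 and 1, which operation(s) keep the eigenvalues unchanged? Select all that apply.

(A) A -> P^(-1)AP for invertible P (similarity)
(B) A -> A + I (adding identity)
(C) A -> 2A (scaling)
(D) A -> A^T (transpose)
A and D

Eigenvalues are preserved by:
1. Similarity transformations: A -> P^(-1)AP (same characteristic polynomial)
2. Transpose: A^T has the same eigenvalues as A

Eigenvalues are NOT preserved by:
- Adding identity: eigenvalues become 1+1, 1+1
- Scaling: eigenvalues become 2, 2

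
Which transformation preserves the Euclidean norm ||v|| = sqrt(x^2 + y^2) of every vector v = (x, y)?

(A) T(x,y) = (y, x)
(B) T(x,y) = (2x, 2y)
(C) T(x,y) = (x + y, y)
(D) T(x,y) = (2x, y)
A

A transformation preserves a norm if ||T(v)|| = ||v|| for every v; a single vector where the norm changes rules an option out.

(A) T(x,y) = (y, x): preserves the norm -- it is an orthogonal map (a rotation/reflection), and (y)^2 + (x)^2 simplifies to x^2 + y^2.
(B) T(x,y) = (2x, 2y): v = (1, 0) has norm sqrt((1)^2 + (0)^2) = 1, but T(v) = (2, 0) has norm 2 -- not preserved.
(C) T(x,y) = (x + y, y): v = (0, 1) has norm sqrt((0)^2 + (1)^2) = 1, but T(v) = (1, 1) has norm sqrt(2) -- not preserved.
(D) T(x,y) = (2x, y): v = (1, 0) has norm sqrt((1)^2 + (0)^2) = 1, but T(v) = (2, 0) has norm 2 -- not preserved.

Therefore the answer is (A).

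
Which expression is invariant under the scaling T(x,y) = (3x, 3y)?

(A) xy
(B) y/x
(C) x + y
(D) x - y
B

Under the uniform scaling T(x,y) = (3x, 3y):
Substitute the transformed coordinates into each option and compare with the original:
(A) xy  ->  (3x)(3y) = 9xy   [differs from xy: not invariant]
(B) y/x  ->  (3y)/(3x) = y/x   [equals y/x: invariant]
(C) x + y  ->  (3x) + (3y) = 3x + 3y   [differs from x + y: not invariant]
(D) x - y  ->  (3x) - (3y) = 3x - 3y   [differs from x - y: not invariant]

Only option (B), y/x, is unchanged by the transformation.
The common factor 3 cancels in a ratio of coordinates, while sums, products and sums of squares pick up factors of 3 or 9.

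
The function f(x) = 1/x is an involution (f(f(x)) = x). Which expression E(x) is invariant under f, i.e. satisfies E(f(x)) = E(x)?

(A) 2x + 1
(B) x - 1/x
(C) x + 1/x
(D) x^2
C

Replace x by f(x) = 1/x in each option and simplify. As a quick numerical cross-check, also compare E(5) with E(f(5)) = E(1/5).

(A) 2x + 1  ->  2(1/x) + 1 = (x + 2)/x; check: E(5) = 11 but E(1/5) = 7/5.   [not invariant]
(B) x - 1/x  ->  (1/x) - 1/(1/x) = -x + 1/x; check: E(5) = 24/5 but E(1/5) = -24/5.   [not invariant]
(C) x + 1/x  ->  (1/x) + 1/(1/x), which simplifies back to x + 1/x; check: E(5) = 26/5, E(1/5) = 26/5.   [invariant]
(D) x^2  ->  (1/x)^2 = x^(-2); check: E(5) = 25 but E(1/5) = 1/25.   [not invariant]

Only (C) is unchanged. E is symmetric under swapping x with f(x) = 1/x, which is exactly what an involution does.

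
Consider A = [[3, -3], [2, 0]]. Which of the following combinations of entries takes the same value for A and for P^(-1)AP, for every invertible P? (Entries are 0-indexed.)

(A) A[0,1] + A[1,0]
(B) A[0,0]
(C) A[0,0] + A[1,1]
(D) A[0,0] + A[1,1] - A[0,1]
C

A[0,0] + A[1,1] is the trace of A. By the cyclic property of the trace, tr(P^(-1)AP) = tr(APP^(-1)) = tr(A), so it is the same for every matrix similar to A.

The other combinations are not similarity invariants. For example, take P = [[2, 1], [1, 1]] (det P = 1), so P^(-1) = [[1, -1], [-1, 2]] and
B = P^(-1)AP = [[-1, -2], [5, 4]].
Evaluating each option on A and on B:
(A) A[0,1] + A[1,0]: -1 for A, 3 for B -> changes
(B) A[0,0]: 3 for A, -1 for B -> changes
(C) A[0,0] + A[1,1]: 3 for A, 3 for B -> unchanged
(D) A[0,0] + A[1,1] - A[0,1]: 6 for A, 5 for B -> changes

Only (C) A[0,0] + A[1,1] = 3 survives (and it does so for every P, not just this one), so it is the invariant.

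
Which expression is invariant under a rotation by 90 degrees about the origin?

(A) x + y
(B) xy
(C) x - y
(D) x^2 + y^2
D

A rotation by 90 degrees sends (x, y) to (-y, x).
Substitute the transformed coordinates into each option and compare with the original:
(A) x + y  ->  (-y) + (x) = x - y   [differs from x + y: not invariant]
(B) xy  ->  (-y)(x) = -xy   [differs from xy: not invariant]
(C) x - y  ->  (-y) - (x) = -x - y   [differs from x - y: not invariant]
(D) x^2 + y^2  ->  (-y)^2 + (x)^2 = x^2 + y^2   [equals x^2 + y^2: invariant]

Only option (D), x^2 + y^2, is unchanged by the transformation.
Geometrically, x^2 + y^2 is the squared distance from the origin, which every rotation about the origin preserves.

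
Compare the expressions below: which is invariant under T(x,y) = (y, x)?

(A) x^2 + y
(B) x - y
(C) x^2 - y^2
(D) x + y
D

An expression E(x,y) is invariant under T if E(T(x,y)) = E(x,y). Here T(x,y) = (y, x).
Substitute the transformed coordinates into each option and compare with the original:
(A) x^2 + y  ->  (y)^2 + (x) = x + y^2   [differs from x^2 + y: not invariant]
(B) x - y  ->  (y) - (x) = -x + y   [differs from x - y: not invariant]
(C) x^2 - y^2  ->  (y)^2 - (x)^2 = -x^2 + y^2   [differs from x^2 - y^2: not invariant]
(D) x + y  ->  (y) + (x) = x + y   [equals x + y: invariant]

Only option (D), x + y, is unchanged by the transformation.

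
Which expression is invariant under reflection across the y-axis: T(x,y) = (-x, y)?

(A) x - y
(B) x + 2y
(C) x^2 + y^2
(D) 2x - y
C

The map is reflection across the y-axis: T(x,y) = (-x, y).
Substitute the transformed coordinates into each option and compare with the original:
(A) x - y  ->  (-x) - (y) = -x - y   [differs from x - y: not invariant]
(B) x + 2y  ->  (-x) + 2(y) = -x + 2y   [differs from x + 2y: not invariant]
(C) x^2 + y^2  ->  (-x)^2 + (y)^2 = x^2 + y^2   [equals x^2 + y^2: invariant]
(D) 2x - y  ->  2(-x) - (y) = -2x - y   [differs from 2x - y: not invariant]

Only option (C), x^2 + y^2, is unchanged by the transformation.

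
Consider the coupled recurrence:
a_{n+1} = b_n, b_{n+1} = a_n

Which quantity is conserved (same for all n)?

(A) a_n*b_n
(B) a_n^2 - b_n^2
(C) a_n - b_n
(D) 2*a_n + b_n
A

Replace a_n by a_{n+1} = b_n and b_n by b_{n+1} = a_n in each option and simplify:
(A) a_n*b_n  ->  (b_n)*(a_n) = a_n*b_n   [conserved]
(B) a_n^2 - b_n^2  ->  (b_n)^2 - (a_n)^2 = -a_n^2 + b_n^2   [not conserved]
(C) a_n - b_n  ->  (b_n) - (a_n) = -a_n + b_n   [not conserved]
(D) 2*a_n + b_n  ->  2*(b_n) + (a_n) = a_n + 2*b_n   [not conserved]

Only (A) a_n*b_n returns to itself after one step, so it is the conserved quantity.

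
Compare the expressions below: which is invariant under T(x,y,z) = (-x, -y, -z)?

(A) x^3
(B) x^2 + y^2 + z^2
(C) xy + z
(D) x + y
B

Apply T(x,y,z) = (-x, -y, -z) to each option, i.e. replace (x, y, z) by the transformed coordinates.
Substitute the transformed coordinates into each option and compare with the original:
(A) x^3  ->  (-x)^3 = -x^3   [differs from x^3: not invariant]
(B) x^2 + y^2 + z^2  ->  (-x)^2 + (-y)^2 + (-z)^2 = x^2 + y^2 + z^2   [equals x^2 + y^2 + z^2: invariant]
(C) xy + z  ->  (-x)(-y) + (-z) = xy - z   [differs from xy + z: not invariant]
(D) x + y  ->  (-x) + (-y) = -x - y   [differs from x + y: not invariant]

Only option (B), x^2 + y^2 + z^2, is unchanged by the transformation.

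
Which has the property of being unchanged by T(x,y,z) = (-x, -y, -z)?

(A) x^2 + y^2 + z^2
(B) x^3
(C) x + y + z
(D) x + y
A

Apply T(x,y,z) = (-x, -y, -z) to each option, i.e. replace (x, y, z) by the transformed coordinates.
Substitute the transformed coordinates into each option and compare with the original:
(A) x^2 + y^2 + z^2  ->  (-x)^2 + (-y)^2 + (-z)^2 = x^2 + y^2 + z^2   [equals x^2 + y^2 + z^2: invariant]
(B) x^3  ->  (-x)^3 = -x^3   [differs from x^3: not invariant]
(C) x + y + z  ->  (-x) + (-y) + (-z) = -x - y - z   [differs from x + y + z: not invariant]
(D) x + y  ->  (-x) + (-y) = -x - y   [differs from x + y: not invariant]

Only option (A), x^2 + y^2 + z^2, is unchanged by the transformation.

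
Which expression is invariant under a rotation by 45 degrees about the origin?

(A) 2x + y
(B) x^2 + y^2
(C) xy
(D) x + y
B

A rotation by 45 degrees sends (x, y) to (sqrt(2)x/2 - sqrt(2)y/2, sqrt(2)x/2 + sqrt(2)y/2).
Substitute the transformed coordinates into each option and compare with the original:
(A) 2x + y  ->  2(sqrt(2)x/2 - sqrt(2)y/2) + (sqrt(2)x/2 + sqrt(2)y/2) = 3sqrt(2)x/2 - sqrt(2)y/2   [differs from 2x + y: not invariant]
(B) x^2 + y^2  ->  (sqrt(2)x/2 - sqrt(2)y/2)^2 + (sqrt(2)x/2 + sqrt(2)y/2)^2 = x^2 + y^2   [equals x^2 + y^2: invariant]
(C) xy  ->  (sqrt(2)x/2 - sqrt(2)y/2)(sqrt(2)x/2 + sqrt(2)y/2) = x^2/2 - y^2/2   [differs from xy: not invariant]
(D) x + y  ->  (sqrt(2)x/2 - sqrt(2)y/2) + (sqrt(2)x/2 + sqrt(2)y/2) = sqrt(2)x   [differs from x + y: not invariant]

Only option (B), x^2 + y^2, is unchanged by the transformation.
Geometrically, x^2 + y^2 is the squared distance from the origin, which every rotation about the origin preserves.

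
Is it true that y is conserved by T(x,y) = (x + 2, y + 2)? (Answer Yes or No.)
No

Substitute T(x,y) = (x + 2, y + 2) into the expression and compare with the original.

Original: y
After applying T: (y + 2) = y + 2

This differs from the original y (difference: 2), so the expression is NOT invariant.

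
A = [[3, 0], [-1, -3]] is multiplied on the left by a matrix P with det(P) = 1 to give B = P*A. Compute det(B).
-9

By the multiplicative property of determinants, det(B) = det(P*A) = det(P) * det(A) = det(A),
so the determinant is invariant under multiplication by any determinant-1 matrix; we just need det(A).

det(A) = (3)(-3) - (0)(-1) = -9 - 0 = -9

Therefore det(B) = 1 * (-9) = -9.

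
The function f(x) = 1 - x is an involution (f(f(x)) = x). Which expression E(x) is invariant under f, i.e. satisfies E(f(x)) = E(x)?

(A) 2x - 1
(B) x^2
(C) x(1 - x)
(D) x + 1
C

Replace x by f(x) = 1 - x in each option and simplify. As a quick numerical cross-check, also compare E(3) with E(f(3)) = E(-2).

(A) 2x - 1  ->  2(1 - x) - 1 = 1 - 2x; check: E(3) = 5 but E(-2) = -5.   [not invariant]
(B) x^2  ->  (1 - x)^2 = (x - 1)^2; check: E(3) = 9 but E(-2) = 4.   [not invariant]
(C) x(1 - x)  ->  (1 - x)(1 - (1 - x)), which simplifies back to x(1 - x); check: E(3) = -6, E(-2) = -6.   [invariant]
(D) x + 1  ->  (1 - x) + 1 = 2 - x; check: E(3) = 4 but E(-2) = -1.   [not invariant]

Only (C) is unchanged. E is symmetric under swapping x with f(x) = 1 - x, which is exactly what an involution does.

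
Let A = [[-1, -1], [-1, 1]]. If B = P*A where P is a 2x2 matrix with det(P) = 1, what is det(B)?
-2

By the multiplicative property of determinants, det(B) = det(P*A) = det(P) * det(A) = det(A),
so the determinant is invariant under multiplication by any determinant-1 matrix; we just need det(A).

det(A) = (-1)(1) - (-1)(-1) = -1 - 1 = -2

Therefore det(B) = 1 * (-2) = -2.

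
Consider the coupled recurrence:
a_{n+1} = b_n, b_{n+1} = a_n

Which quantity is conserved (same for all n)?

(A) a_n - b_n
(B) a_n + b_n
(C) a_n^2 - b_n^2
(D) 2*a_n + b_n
B

Replace a_n by a_{n+1} = b_n and b_n by b_{n+1} = a_n in each option and simplify:
(A) a_n - b_n  ->  (b_n) - (a_n) = -a_n + b_n   [not conserved]
(B) a_n + b_n  ->  (b_n) + (a_n) = a_n + b_n   [conserved]
(C) a_n^2 - b_n^2  ->  (b_n)^2 - (a_n)^2 = -a_n^2 + b_n^2   [not conserved]
(D) 2*a_n + b_n  ->  2*(b_n) + (a_n) = a_n + 2*b_n   [not conserved]

Only (B) a_n + b_n returns to itself after one step, so it is the conserved quantity.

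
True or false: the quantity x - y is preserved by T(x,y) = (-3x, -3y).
False

Substitute T(x,y) = (-3x, -3y) into the expression and compare with the original.

Original: x - y
After applying T: (-3x) - (-3y) = -3x + 3y

This differs from the original x - y (difference: -4x + 4y), so the expression is NOT invariant.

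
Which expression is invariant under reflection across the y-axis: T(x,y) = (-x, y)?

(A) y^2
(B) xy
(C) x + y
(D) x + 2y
A

The map is reflection across the y-axis: T(x,y) = (-x, y).
Substitute the transformed coordinates into each option and compare with the original:
(A) y^2  ->  (y)^2 = y^2   [equals y^2: invariant]
(B) xy  ->  (-x)(y) = -xy   [differs from xy: not invariant]
(C) x + y  ->  (-x) + (y) = -x + y   [differs from x + y: not invariant]
(D) x + 2y  ->  (-x) + 2(y) = -x + 2y   [differs from x + 2y: not invariant]

Only option (A), y^2, is unchanged by the transformation.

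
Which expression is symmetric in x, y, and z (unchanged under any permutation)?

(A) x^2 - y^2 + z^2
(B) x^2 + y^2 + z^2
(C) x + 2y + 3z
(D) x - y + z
B

A symmetric expression is unchanged when the variables are permuted; here the transformation to test is the swap (x, y) -> (y, x).
A symmetric expression must survive every permutation; the single swap x <-> y already eliminates the distractors, and the keyed expression is also unchanged by x <-> z and y <-> z (each variable enters it in exactly the same way).
Substitute the transformed coordinates into each option and compare with the original:
(A) x^2 - y^2 + z^2  ->  (y)^2 - (x)^2 + z^2 = -x^2 + y^2 + z^2   [differs from x^2 - y^2 + z^2: not invariant]
(B) x^2 + y^2 + z^2  ->  (y)^2 + (x)^2 + z^2 = x^2 + y^2 + z^2   [equals x^2 + y^2 + z^2: invariant]
(C) x + 2y + 3z  ->  (y) + 2(x) + 3z = 2x + y + 3z   [differs from x + 2y + 3z: not invariant]
(D) x - y + z  ->  (y) - (x) + z = -x + y + z   [differs from x - y + z: not invariant]

Only option (B), x^2 + y^2 + z^2, is unchanged by the transformation.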